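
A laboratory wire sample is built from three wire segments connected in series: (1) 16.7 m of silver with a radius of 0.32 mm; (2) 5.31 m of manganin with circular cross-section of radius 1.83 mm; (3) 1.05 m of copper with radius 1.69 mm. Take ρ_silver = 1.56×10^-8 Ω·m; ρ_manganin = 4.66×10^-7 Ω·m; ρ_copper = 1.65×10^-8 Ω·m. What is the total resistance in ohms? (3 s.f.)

1.05 Ω

Seg 1: A = πr² = π(3.2000e-04 m)² = 3.217e-07 m²
R_1 = (1.56×10^-8)(16.7)/(3.217e-07) = 0.8098 Ω
Seg 2: A = πr² = π(1.8300e-03 m)² = 1.052e-05 m²
R_2 = (4.66×10^-7)(5.31)/(1.052e-05) = 0.2352 Ω
Seg 3: A = πr² = π(1.6900e-03 m)² = 8.973e-06 m²
R_3 = (1.65×10^-8)(1.05)/(8.973e-06) = 0.001931 Ω
R_total = R_1 + R_2 + R_3 = 1.05 Ω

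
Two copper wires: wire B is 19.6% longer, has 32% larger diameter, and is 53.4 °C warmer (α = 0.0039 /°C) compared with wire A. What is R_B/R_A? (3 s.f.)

R ∝ ρL/d² with ρ ∝ (1+αΔT), so R_B/R_A = (1 + 19.6/100) × (1 + 32/100)⁻² × (1 + 0.0039×53.4)
= 1.196 × 0.5739 × 1.208 = 0.829

0.829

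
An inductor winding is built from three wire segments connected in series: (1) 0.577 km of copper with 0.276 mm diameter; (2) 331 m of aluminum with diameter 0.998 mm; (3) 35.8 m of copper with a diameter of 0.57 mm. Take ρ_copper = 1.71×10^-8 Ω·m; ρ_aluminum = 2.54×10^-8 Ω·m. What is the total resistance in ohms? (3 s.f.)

Seg 1: A = π(d/2)² = π(1.3800e-04 m)² = 5.983e-08 m²
R_1 = (1.71×10^-8)(577)/(5.983e-08) = 164.9 Ω
Seg 2: A = π(d/2)² = π(4.9900e-04 m)² = 7.823e-07 m²
R_2 = (2.54×10^-8)(331)/(7.823e-07) = 10.75 Ω
Seg 3: A = π(d/2)² = π(2.8500e-04 m)² = 2.552e-07 m²
R_3 = (1.71×10^-8)(35.8)/(2.552e-07) = 2.399 Ω
R_total = R_1 + R_2 + R_3 = 178 Ω

178 Ω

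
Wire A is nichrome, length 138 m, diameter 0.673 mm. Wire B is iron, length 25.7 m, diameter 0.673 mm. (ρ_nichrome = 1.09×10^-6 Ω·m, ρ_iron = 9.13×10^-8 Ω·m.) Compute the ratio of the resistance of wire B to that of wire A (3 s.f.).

R ∝ ρL/d², so R_B/R_A = (ρ_B/ρ_A) × (L_B/L_A)
= (9.13×10^-8/1.09×10^-6) × (25.7/138) = 0.0156

0.0156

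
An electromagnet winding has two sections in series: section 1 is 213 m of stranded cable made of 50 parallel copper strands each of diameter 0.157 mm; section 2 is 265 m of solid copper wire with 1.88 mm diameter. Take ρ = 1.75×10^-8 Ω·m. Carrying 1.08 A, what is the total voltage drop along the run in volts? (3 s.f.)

5.96 V

Section 1: A_strand = π(7.8500e-05)² = 1.936e-08 m²; R₁ = ρL/(N·A_s) = (1.75×10^-8)(213)/(50×1.936e-08) = 3.851 Ω
Section 2: A = π(d/2)² = π(9.4000e-04 m)² = 2.776e-06 m²
R₂ = (1.75×10^-8)(265)/(2.776e-06) = 1.671 Ω
R = R₁ + R₂ = 5.521 Ω
V = IR = 1.08 × 5.521 = 5.96 V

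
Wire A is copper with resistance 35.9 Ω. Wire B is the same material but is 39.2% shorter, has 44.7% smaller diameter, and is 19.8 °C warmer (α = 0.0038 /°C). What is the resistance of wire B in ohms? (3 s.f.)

76.7 Ω

R ∝ ρL/d² with ρ ∝ (1+αΔT), so R_B/R_A = (1 − 39.2/100) × (1 − 44.7/100)⁻² × (1 + 0.0038×19.8)
= 0.608 × 3.27 × 1.075 = 2.138
R_B = 2.138 × 35.9 = 76.7 Ω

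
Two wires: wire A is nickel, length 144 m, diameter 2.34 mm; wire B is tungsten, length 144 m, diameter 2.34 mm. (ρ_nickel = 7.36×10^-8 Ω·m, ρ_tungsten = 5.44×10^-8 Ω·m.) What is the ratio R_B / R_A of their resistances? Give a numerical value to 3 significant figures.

0.739

R ∝ ρL/d², so R_B/R_A = (ρ_B/ρ_A)
= (5.44×10^-8/7.36×10^-8) = 0.739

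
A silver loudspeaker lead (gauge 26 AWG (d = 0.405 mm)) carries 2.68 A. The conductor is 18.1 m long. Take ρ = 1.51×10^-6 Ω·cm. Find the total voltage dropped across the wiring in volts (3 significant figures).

5.69 V

ρ = 1.51×10^-6 Ω·cm = 1.51×10^-8 Ω·m
A = π(0.405/2 mm)² = π(2.0250e-04 m)² = 1.288e-07 m²
R = ρL/A = (1.51×10^-8)(18.1)/(1.288e-07) = 2.122 Ω
V = IR = 2.68 × 2.122 = 5.69 V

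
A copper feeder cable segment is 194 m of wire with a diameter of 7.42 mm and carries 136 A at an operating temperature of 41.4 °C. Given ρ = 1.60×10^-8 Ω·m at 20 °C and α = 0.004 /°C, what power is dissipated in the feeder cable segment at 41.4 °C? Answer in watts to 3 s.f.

A = π(d/2)² = π(3.7100e-03 m)² = 4.324e-05 m²
R₍20₎ = ρL/A = (1.60×10^-8)(194)/(4.324e-05) = 0.07178 Ω
R₍41.4₎ = R₍20₎(1 + αΔT) = 0.07178 × (1 + 0.004×21.4) = 0.07793 Ω
P = I²R = (136)² × 0.07793 = 1440 W

1440 W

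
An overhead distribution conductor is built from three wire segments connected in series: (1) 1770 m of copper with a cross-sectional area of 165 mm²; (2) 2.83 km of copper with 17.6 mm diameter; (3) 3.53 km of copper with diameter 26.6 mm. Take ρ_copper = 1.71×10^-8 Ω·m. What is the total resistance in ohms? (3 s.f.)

Seg 1: A = 165 mm² = 1.650e-04 m²
R_1 = (1.71×10^-8)(1770)/(1.650e-04) = 0.1834 Ω
Seg 2: A = π(d/2)² = π(8.8000e-03 m)² = 2.433e-04 m²
R_2 = (1.71×10^-8)(2830)/(2.433e-04) = 0.1989 Ω
Seg 3: A = π(d/2)² = π(1.3300e-02 m)² = 5.557e-04 m²
R_3 = (1.71×10^-8)(3530)/(5.557e-04) = 0.1086 Ω
R_total = R_1 + R_2 + R_3 = 0.491 Ω

0.491 Ω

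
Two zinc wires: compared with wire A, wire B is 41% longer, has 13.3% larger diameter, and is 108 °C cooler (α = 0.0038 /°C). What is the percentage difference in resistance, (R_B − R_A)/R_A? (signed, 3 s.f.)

-35.2%

R ∝ ρL/d² with ρ ∝ (1+αΔT), so R_B/R_A = (1 + 41/100) × (1 + 13.3/100)⁻² × (1 − 0.0038×108)
= 1.41 × 0.779 × 0.5896 = 0.6476
(R_B − R_A)/R_A = 0.6476 − 1 = -35.2%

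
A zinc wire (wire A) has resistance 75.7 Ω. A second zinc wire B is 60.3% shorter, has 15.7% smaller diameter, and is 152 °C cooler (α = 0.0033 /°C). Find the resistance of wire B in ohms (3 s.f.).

R ∝ ρL/d² with ρ ∝ (1+αΔT), so R_B/R_A = (1 − 60.3/100) × (1 − 15.7/100)⁻² × (1 − 0.0033×152)
= 0.397 × 1.407 × 0.4984 = 0.2784
R_B = 0.2784 × 75.7 = 21.1 Ω

21.1 Ω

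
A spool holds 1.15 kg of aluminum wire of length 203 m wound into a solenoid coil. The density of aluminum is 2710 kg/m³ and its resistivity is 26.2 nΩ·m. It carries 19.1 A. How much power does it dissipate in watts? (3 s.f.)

928 W

ρ = 26.2 nΩ·m = 2.62×10^-8 Ω·m
A = m/(density·L) = 1.15/(2710×203) = 2.0904e-06 m²
R = ρL/A = (2.62×10^-8)(203)/(2.0904e-06) = 2.544 Ω
P = I²R = (19.1)² × 2.544 = 928 W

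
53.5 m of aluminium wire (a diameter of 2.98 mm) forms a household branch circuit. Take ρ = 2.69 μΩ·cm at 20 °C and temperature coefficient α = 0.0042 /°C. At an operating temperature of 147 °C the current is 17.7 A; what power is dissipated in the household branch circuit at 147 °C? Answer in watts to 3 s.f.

99.1 W

ρ = 2.69 μΩ·cm = 2.69×10^-8 Ω·m
A = π(d/2)² = π(1.4900e-03 m)² = 6.975e-06 m²
R₍20₎ = ρL/A = (2.69×10^-8)(53.5)/(6.975e-06) = 0.2063 Ω
R₍147₎ = R₍20₎(1 + αΔT) = 0.2063 × (1 + 0.0042×127) = 0.3164 Ω
P = I²R = (17.7)² × 0.3164 = 99.1 W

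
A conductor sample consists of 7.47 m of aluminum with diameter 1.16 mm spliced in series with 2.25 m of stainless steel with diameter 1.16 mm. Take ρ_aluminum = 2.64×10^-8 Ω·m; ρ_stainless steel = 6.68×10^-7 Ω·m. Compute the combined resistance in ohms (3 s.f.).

1.61 Ω

Segment 1: A = π(d/2)² = π(5.8000e-04 m)² = 1.057e-06 m²
R₁ = ρL/A = (2.64×10^-8)(7.47)/(1.057e-06) = 0.1866 Ω
R₂ = (6.68×10^-7)(2.25)/(1.057e-06) = 1.422 Ω
R = R₁ + R₂ = 1.61 Ω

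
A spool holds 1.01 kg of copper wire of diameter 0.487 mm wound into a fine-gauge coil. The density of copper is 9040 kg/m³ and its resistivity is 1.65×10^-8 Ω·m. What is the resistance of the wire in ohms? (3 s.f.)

53.1 Ω

A = π(d/2)² = π(2.4350e-04 m)² = 1.8627e-07 m²
L = m/(density·A) = 1.01/(9040×1.8627e-07) = 599.8 m
R = ρL/A = (1.65×10^-8)(599.8)/(1.8627e-07) = 53.1 Ω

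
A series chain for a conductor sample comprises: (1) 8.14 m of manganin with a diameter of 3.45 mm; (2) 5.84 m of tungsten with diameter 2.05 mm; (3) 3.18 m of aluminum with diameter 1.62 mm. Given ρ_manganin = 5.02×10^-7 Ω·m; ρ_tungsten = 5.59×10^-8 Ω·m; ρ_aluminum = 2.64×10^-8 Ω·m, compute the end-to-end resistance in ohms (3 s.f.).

0.577 Ω

Seg 1: A = π(d/2)² = π(1.7250e-03 m)² = 9.348e-06 m²
R_1 = (5.02×10^-7)(8.14)/(9.348e-06) = 0.4371 Ω
Seg 2: A = π(d/2)² = π(1.0250e-03 m)² = 3.301e-06 m²
R_2 = (5.59×10^-8)(5.84)/(3.301e-06) = 0.09891 Ω
Seg 3: A = π(d/2)² = π(8.1000e-04 m)² = 2.061e-06 m²
R_3 = (2.64×10^-8)(3.18)/(2.061e-06) = 0.04073 Ω
R_total = R_1 + R_2 + R_3 = 0.577 Ω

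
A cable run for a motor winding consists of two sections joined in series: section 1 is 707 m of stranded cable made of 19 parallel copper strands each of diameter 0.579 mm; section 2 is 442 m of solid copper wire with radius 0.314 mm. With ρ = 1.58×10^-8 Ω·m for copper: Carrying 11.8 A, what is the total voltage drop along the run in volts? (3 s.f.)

Section 1: A_strand = π(2.8950e-04)² = 2.633e-07 m²; R₁ = ρL/(N·A_s) = (1.58×10^-8)(707)/(19×2.633e-07) = 2.233 Ω
Section 2: A = πr² = π(3.1400e-04 m)² = 3.097e-07 m²
R₂ = (1.58×10^-8)(442)/(3.097e-07) = 22.55 Ω
R = R₁ + R₂ = 24.78 Ω
V = IR = 11.8 × 24.78 = 292 V

292 V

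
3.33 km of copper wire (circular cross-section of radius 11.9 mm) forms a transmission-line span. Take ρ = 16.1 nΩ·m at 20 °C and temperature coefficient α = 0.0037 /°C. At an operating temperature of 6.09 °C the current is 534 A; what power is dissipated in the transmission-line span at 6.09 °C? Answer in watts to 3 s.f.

ρ = 16.1 nΩ·m = 1.61×10^-8 Ω·m
A = πr² = π(1.1900e-02 m)² = 4.449e-04 m²
R₍20₎ = ρL/A = (1.61×10^-8)(3330)/(4.449e-04) = 0.1205 Ω
R₍6.09₎ = R₍20₎(1 + αΔT) = 0.1205 × (1 + 0.0037×-13.9) = 0.1143 Ω
P = I²R = (534)² × 0.1143 = 32600 W

32600 W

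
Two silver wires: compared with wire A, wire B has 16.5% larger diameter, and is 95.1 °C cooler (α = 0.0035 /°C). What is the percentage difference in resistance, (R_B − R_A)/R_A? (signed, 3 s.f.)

-50.8%

R ∝ ρL/d² with ρ ∝ (1+αΔT), so R_B/R_A = (1 + 16.5/100)⁻² × (1 − 0.0035×95.1)
= 0.7368 × 0.6672 = 0.4915
(R_B − R_A)/R_A = 0.4915 − 1 = -50.8%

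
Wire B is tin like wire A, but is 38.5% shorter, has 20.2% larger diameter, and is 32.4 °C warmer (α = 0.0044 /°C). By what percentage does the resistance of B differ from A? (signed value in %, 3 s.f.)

R ∝ ρL/d² with ρ ∝ (1+αΔT), so R_B/R_A = (1 − 38.5/100) × (1 + 20.2/100)⁻² × (1 + 0.0044×32.4)
= 0.615 × 0.6921 × 1.143 = 0.4864
(R_B − R_A)/R_A = 0.4864 − 1 = -51.4%

-51.4%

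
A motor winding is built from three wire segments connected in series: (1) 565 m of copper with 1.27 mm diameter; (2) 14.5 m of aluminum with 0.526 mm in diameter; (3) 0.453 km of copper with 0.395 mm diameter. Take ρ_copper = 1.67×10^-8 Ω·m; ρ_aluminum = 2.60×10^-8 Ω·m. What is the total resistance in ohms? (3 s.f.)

70.9 Ω

Seg 1: A = π(d/2)² = π(6.3500e-04 m)² = 1.267e-06 m²
R_1 = (1.67×10^-8)(565)/(1.267e-06) = 7.448 Ω
Seg 2: A = π(d/2)² = π(2.6300e-04 m)² = 2.173e-07 m²
R_2 = (2.60×10^-8)(14.5)/(2.173e-07) = 1.735 Ω
Seg 3: A = π(d/2)² = π(1.9750e-04 m)² = 1.225e-07 m²
R_3 = (1.67×10^-8)(453)/(1.225e-07) = 61.73 Ω
R_total = R_1 + R_2 + R_3 = 70.9 Ω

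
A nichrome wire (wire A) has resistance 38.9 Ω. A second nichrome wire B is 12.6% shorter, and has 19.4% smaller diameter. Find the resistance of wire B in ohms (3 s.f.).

52.3 Ω

R ∝ L/d², so R_B/R_A = (1 − 12.6/100) × (1 − 19.4/100)⁻²
= 0.874 × 1.539 = 1.345
R_B = 1.345 × 38.9 = 52.3 Ω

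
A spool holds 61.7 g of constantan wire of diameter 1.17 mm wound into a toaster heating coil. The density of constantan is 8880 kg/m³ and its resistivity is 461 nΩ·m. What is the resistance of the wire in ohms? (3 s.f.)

ρ = 461 nΩ·m = 4.61×10^-7 Ω·m
A = π(d/2)² = π(5.8500e-04 m)² = 1.0751e-06 m²
L = m/(density·A) = 0.0617/(8880×1.0751e-06) = 6.463 m
R = ρL/A = (4.61×10^-7)(6.463)/(1.0751e-06) = 2.77 Ω

2.77 Ω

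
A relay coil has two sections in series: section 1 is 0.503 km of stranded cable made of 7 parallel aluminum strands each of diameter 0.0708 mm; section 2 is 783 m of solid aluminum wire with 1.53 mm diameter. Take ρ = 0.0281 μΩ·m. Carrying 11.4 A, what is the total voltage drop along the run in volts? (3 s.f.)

5980 V

ρ = 0.0281 μΩ·m = 2.81×10^-8 Ω·m
Section 1: A_strand = π(3.5400e-05)² = 3.937e-09 m²; R₁ = ρL/(N·A_s) = (2.81×10^-8)(503)/(7×3.937e-09) = 512.9 Ω
Section 2: A = π(d/2)² = π(7.6500e-04 m)² = 1.839e-06 m²
R₂ = (2.81×10^-8)(783)/(1.839e-06) = 11.97 Ω
R = R₁ + R₂ = 524.9 Ω
V = IR = 11.4 × 524.9 = 5980 V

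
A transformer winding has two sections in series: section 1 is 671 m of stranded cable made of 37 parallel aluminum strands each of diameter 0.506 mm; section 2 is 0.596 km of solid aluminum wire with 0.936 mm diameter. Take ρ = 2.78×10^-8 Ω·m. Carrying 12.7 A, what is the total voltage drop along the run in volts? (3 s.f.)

338 V

Section 1: A_strand = π(2.5300e-04)² = 2.011e-07 m²; R₁ = ρL/(N·A_s) = (2.78×10^-8)(671)/(37×2.011e-07) = 2.507 Ω
Section 2: A = π(d/2)² = π(4.6800e-04 m)² = 6.881e-07 m²
R₂ = (2.78×10^-8)(596)/(6.881e-07) = 24.08 Ω
R = R₁ + R₂ = 26.59 Ω
V = IR = 12.7 × 26.59 = 338 V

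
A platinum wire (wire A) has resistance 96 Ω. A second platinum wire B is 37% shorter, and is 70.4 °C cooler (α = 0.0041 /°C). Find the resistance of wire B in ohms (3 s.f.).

R ∝ ρL/d² with ρ ∝ (1+αΔT), so R_B/R_A = (1 − 37/100) × (1 − 0.0041×70.4)
= 0.63 × 0.7114 = 0.4482
R_B = 0.4482 × 96 = 43.0 Ω

43.0 Ω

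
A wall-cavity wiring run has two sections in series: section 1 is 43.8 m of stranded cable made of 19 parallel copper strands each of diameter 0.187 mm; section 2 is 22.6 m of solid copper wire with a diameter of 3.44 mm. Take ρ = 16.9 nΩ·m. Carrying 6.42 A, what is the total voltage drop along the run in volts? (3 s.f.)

9.37 V

ρ = 16.9 nΩ·m = 1.69×10^-8 Ω·m
Section 1: A_strand = π(9.3500e-05)² = 2.746e-08 m²; R₁ = ρL/(N·A_s) = (1.69×10^-8)(43.8)/(19×2.746e-08) = 1.419 Ω
Section 2: A = π(d/2)² = π(1.7200e-03 m)² = 9.294e-06 m²
R₂ = (1.69×10^-8)(22.6)/(9.294e-06) = 0.04109 Ω
R = R₁ + R₂ = 1.46 Ω
V = IR = 6.42 × 1.46 = 9.37 V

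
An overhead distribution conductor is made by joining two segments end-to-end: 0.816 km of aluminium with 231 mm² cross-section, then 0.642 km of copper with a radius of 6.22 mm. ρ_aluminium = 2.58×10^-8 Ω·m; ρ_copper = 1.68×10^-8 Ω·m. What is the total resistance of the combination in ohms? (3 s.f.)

Segment 1: A = 231 mm² = 2.310e-04 m²
R₁ = ρL/A = (2.58×10^-8)(816)/(2.310e-04) = 0.09114 Ω
Segment 2: A = πr² = π(6.2200e-03 m)² = 1.215e-04 m²
R₂ = (1.68×10^-8)(642)/(1.215e-04) = 0.08874 Ω
R = R₁ + R₂ = 0.180 Ω

0.180 Ω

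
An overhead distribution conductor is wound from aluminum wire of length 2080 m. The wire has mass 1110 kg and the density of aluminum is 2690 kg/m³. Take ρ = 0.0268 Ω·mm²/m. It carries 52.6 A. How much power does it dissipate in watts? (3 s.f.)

ρ = 0.0268 Ω·mm²/m = 2.68×10^-8 Ω·m
A = m/(density·L) = 1110/(2690×2080) = 1.9838e-04 m²
R = ρL/A = (2.68×10^-8)(2080)/(1.9838e-04) = 0.281 Ω
P = I²R = (52.6)² × 0.281 = 777 W

777 W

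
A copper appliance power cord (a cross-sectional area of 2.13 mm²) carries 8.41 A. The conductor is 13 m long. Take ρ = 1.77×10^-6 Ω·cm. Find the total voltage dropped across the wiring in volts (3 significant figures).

ρ = 1.77×10^-6 Ω·cm = 1.77×10^-8 Ω·m
A = 2.13 mm² = 2.130e-06 m²
R = ρL/A = (1.77×10^-8)(13)/(2.130e-06) = 0.108 Ω
V = IR = 8.41 × 0.108 = 0.909 V

0.909 V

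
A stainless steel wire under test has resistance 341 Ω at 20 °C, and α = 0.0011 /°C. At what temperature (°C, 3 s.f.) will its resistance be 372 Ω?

103 °C

R = R₀(1 + α(T − T₀)) ⇒ T = T₀ + (R/R₀ − 1)/α
T = 20 + (372/341 − 1)/0.0011 = 20 + (0.09091)/0.0011 = 103 °C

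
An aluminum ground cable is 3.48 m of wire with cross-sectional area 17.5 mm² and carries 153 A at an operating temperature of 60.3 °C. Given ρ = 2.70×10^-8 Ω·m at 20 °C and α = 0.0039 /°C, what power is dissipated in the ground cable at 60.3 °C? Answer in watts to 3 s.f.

145 W

A = 17.5 mm² = 1.750e-05 m²
R₍20₎ = ρL/A = (2.70×10^-8)(3.48)/(1.750e-05) = 0.005369 Ω
R₍60.3₎ = R₍20₎(1 + αΔT) = 0.005369 × (1 + 0.0039×40.3) = 0.006213 Ω
P = I²R = (153)² × 0.006213 = 145 W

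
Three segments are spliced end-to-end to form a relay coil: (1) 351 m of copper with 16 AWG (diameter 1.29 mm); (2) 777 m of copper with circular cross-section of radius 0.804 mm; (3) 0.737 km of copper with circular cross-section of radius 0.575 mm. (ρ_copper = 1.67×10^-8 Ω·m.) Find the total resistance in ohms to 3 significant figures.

Seg 1: A = π(1.29/2 mm)² = π(6.4500e-04 m)² = 1.307e-06 m²
R_1 = (1.67×10^-8)(351)/(1.307e-06) = 4.485 Ω
Seg 2: A = πr² = π(8.0400e-04 m)² = 2.031e-06 m²
R_2 = (1.67×10^-8)(777)/(2.031e-06) = 6.39 Ω
Seg 3: A = πr² = π(5.7500e-04 m)² = 1.039e-06 m²
R_3 = (1.67×10^-8)(737)/(1.039e-06) = 11.85 Ω
R_total = R_1 + R_2 + R_3 = 22.7 Ω

22.7 Ω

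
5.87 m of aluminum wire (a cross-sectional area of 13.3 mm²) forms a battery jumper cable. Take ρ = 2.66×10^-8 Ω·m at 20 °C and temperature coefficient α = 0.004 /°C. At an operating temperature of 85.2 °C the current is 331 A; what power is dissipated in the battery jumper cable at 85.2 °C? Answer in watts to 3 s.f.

1620 W

A = 13.3 mm² = 1.330e-05 m²
R₍20₎ = ρL/A = (2.66×10^-8)(5.87)/(1.330e-05) = 0.01174 Ω
R₍85.2₎ = R₍20₎(1 + αΔT) = 0.01174 × (1 + 0.004×65.2) = 0.0148 Ω
P = I²R = (331)² × 0.0148 = 1620 W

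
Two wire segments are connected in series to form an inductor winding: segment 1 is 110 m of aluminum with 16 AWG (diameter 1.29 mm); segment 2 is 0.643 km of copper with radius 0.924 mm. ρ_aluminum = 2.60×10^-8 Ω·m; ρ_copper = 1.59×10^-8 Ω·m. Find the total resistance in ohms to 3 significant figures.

Segment 1: A = π(1.29/2 mm)² = π(6.4500e-04 m)² = 1.307e-06 m²
R₁ = ρL/A = (2.60×10^-8)(110)/(1.307e-06) = 2.188 Ω
Segment 2: A = πr² = π(9.2400e-04 m)² = 2.682e-06 m²
R₂ = (1.59×10^-8)(643)/(2.682e-06) = 3.812 Ω
R = R₁ + R₂ = 6.00 Ω

6.00 Ω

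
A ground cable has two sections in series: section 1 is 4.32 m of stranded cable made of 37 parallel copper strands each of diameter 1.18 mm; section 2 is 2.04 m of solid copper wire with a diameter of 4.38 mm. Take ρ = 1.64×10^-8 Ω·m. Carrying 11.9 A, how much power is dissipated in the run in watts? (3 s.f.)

0.562 W

Section 1: A_strand = π(5.9000e-04)² = 1.094e-06 m²; R₁ = ρL/(N·A_s) = (1.64×10^-8)(4.32)/(37×1.094e-06) = 0.001751 Ω
Section 2: A = π(d/2)² = π(2.1900e-03 m)² = 1.507e-05 m²
R₂ = (1.64×10^-8)(2.04)/(1.507e-05) = 0.00222 Ω
R = R₁ + R₂ = 0.003971 Ω
P = I²R = (11.9)² × 0.003971 = 0.562 W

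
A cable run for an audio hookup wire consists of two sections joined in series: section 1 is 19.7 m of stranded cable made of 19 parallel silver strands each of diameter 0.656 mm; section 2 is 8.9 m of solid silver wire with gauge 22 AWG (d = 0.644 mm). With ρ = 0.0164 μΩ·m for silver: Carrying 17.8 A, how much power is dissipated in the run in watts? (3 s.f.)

158 W

ρ = 0.0164 μΩ·m = 1.64×10^-8 Ω·m
Section 1: A_strand = π(3.2800e-04)² = 3.380e-07 m²; R₁ = ρL/(N·A_s) = (1.64×10^-8)(19.7)/(19×3.380e-07) = 0.05031 Ω
Section 2: A = π(0.644/2 mm)² = π(3.2200e-04 m)² = 3.257e-07 m²
R₂ = (1.64×10^-8)(8.9)/(3.257e-07) = 0.4481 Ω
R = R₁ + R₂ = 0.4984 Ω
P = I²R = (17.8)² × 0.4984 = 158 W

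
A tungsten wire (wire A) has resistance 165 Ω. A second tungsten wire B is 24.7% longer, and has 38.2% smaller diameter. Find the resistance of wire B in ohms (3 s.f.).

R ∝ L/d², so R_B/R_A = (1 + 24.7/100) × (1 − 38.2/100)⁻²
= 1.247 × 2.618 = 3.265
R_B = 3.265 × 165 = 539 Ω

539 Ω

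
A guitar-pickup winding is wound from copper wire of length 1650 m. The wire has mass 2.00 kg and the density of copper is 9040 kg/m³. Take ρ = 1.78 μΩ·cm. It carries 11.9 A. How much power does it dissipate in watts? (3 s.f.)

ρ = 1.78 μΩ·cm = 1.78×10^-8 Ω·m
A = m/(density·L) = 2/(9040×1650) = 1.3408e-07 m²
R = ρL/A = (1.78×10^-8)(1650)/(1.3408e-07) = 219 Ω
P = I²R = (11.9)² × 219 = 31000 W

31000 W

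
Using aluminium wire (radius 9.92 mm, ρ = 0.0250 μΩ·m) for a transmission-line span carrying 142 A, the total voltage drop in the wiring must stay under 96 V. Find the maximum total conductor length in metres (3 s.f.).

8360 m

ρ = 0.0250 μΩ·m = 2.50×10^-8 Ω·m
A = πr² = π(9.9200e-03 m)² = 3.092e-04 m²
L_max = V_max·A/(1·ρI) = (96)(3.092e-04)/(2.50×10^-8×142) = 8360 m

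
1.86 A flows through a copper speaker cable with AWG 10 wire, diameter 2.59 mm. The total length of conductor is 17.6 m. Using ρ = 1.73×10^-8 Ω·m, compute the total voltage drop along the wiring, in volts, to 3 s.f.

0.107 V

A = π(2.59/2 mm)² = π(1.2950e-03 m)² = 5.269e-06 m²
R = ρL/A = (1.73×10^-8)(17.6)/(5.269e-06) = 0.05779 Ω
V = IR = 1.86 × 0.05779 = 0.107 V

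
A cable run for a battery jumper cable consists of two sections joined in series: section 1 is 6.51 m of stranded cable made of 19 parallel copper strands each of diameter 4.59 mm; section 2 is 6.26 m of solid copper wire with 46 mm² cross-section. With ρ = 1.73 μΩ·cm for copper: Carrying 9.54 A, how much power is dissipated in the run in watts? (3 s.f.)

0.247 W

ρ = 1.73 μΩ·cm = 1.73×10^-8 Ω·m
Section 1: A_strand = π(2.2950e-03)² = 1.655e-05 m²; R₁ = ρL/(N·A_s) = (1.73×10^-8)(6.51)/(19×1.655e-05) = 3.582×10^-4 Ω
Section 2: A = 46 mm² = 4.600e-05 m²
R₂ = (1.73×10^-8)(6.26)/(4.600e-05) = 0.002354 Ω
R = R₁ + R₂ = 0.002713 Ω
P = I²R = (9.54)² × 0.002713 = 0.247 W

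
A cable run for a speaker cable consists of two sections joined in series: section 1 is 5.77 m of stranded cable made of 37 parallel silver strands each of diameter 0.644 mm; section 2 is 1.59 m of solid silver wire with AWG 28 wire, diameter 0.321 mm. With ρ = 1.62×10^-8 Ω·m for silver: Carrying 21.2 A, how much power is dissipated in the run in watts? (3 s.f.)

147 W

Section 1: A_strand = π(3.2200e-04)² = 3.257e-07 m²; R₁ = ρL/(N·A_s) = (1.62×10^-8)(5.77)/(37×3.257e-07) = 0.007756 Ω
Section 2: A = π(0.321/2 mm)² = π(1.6050e-04 m)² = 8.093e-08 m²
R₂ = (1.62×10^-8)(1.59)/(8.093e-08) = 0.3183 Ω
R = R₁ + R₂ = 0.326 Ω
P = I²R = (21.2)² × 0.326 = 147 W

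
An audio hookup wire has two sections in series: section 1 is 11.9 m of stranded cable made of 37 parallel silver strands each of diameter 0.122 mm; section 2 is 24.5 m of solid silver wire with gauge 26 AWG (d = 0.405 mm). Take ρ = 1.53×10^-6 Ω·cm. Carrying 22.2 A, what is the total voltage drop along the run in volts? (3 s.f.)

73.9 V

ρ = 1.53×10^-6 Ω·cm = 1.53×10^-8 Ω·m
Section 1: A_strand = π(6.1000e-05)² = 1.169e-08 m²; R₁ = ρL/(N·A_s) = (1.53×10^-8)(11.9)/(37×1.169e-08) = 0.4209 Ω
Section 2: A = π(0.405/2 mm)² = π(2.0250e-04 m)² = 1.288e-07 m²
R₂ = (1.53×10^-8)(24.5)/(1.288e-07) = 2.91 Ω
R = R₁ + R₂ = 3.331 Ω
V = IR = 22.2 × 3.331 = 73.9 V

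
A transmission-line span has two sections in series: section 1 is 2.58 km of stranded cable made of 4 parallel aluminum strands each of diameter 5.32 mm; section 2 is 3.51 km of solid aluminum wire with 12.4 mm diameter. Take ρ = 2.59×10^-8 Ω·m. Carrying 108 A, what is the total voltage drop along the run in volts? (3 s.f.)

162 V

Section 1: A_strand = π(2.6600e-03)² = 2.223e-05 m²; R₁ = ρL/(N·A_s) = (2.59×10^-8)(2580)/(4×2.223e-05) = 0.7515 Ω
Section 2: A = π(d/2)² = π(6.2000e-03 m)² = 1.208e-04 m²
R₂ = (2.59×10^-8)(3510)/(1.208e-04) = 0.7528 Ω
R = R₁ + R₂ = 1.504 Ω
V = IR = 108 × 1.504 = 162 V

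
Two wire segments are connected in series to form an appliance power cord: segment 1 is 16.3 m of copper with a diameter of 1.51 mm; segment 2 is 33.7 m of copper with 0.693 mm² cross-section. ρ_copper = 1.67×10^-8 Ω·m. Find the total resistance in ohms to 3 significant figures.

0.964 Ω

Segment 1: A = π(d/2)² = π(7.5500e-04 m)² = 1.791e-06 m²
R₁ = ρL/A = (1.67×10^-8)(16.3)/(1.791e-06) = 0.152 Ω
Segment 2: A = 0.693 mm² = 6.930e-07 m²
R₂ = (1.67×10^-8)(33.7)/(6.930e-07) = 0.8121 Ω
R = R₁ + R₂ = 0.964 Ω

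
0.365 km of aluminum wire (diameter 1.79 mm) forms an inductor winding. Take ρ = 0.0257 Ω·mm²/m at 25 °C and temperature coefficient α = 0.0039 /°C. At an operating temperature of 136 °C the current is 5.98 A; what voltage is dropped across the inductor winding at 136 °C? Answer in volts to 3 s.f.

ρ = 0.0257 Ω·mm²/m = 2.57×10^-8 Ω·m
A = π(d/2)² = π(8.9500e-04 m)² = 2.516e-06 m²
R₍25₎ = ρL/A = (2.57×10^-8)(365)/(2.516e-06) = 3.728 Ω
R₍136₎ = R₍25₎(1 + αΔT) = 3.728 × (1 + 0.0039×111) = 5.341 Ω
V = IR = 5.98 × 5.341 = 31.9 V

31.9 V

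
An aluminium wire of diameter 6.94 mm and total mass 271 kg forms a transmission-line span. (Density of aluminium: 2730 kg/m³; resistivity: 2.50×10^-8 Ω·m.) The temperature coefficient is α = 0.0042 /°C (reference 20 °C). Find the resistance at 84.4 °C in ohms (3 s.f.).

A = π(d/2)² = π(3.4700e-03 m)² = 3.7828e-05 m²
L = m/(density·A) = 271/(2730×3.7828e-05) = 2624 m
R = ρL/A = (2.50×10^-8)(2624)/(3.7828e-05) = 1.734 Ω
R(84.4 °C) = 1.734 × (1 + 0.0042×64.4) = 2.20 Ω

2.20 Ω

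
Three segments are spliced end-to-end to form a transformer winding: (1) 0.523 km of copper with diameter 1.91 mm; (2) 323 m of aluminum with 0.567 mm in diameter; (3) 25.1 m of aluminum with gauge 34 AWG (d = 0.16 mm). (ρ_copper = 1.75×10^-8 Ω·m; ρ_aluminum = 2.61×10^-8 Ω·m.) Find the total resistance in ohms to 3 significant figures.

Seg 1: A = π(d/2)² = π(9.5500e-04 m)² = 2.865e-06 m²
R_1 = (1.75×10^-8)(523)/(2.865e-06) = 3.194 Ω
Seg 2: A = π(d/2)² = π(2.8350e-04 m)² = 2.525e-07 m²
R_2 = (2.61×10^-8)(323)/(2.525e-07) = 33.39 Ω
Seg 3: A = π(0.16/2 mm)² = π(8.0000e-05 m)² = 2.011e-08 m²
R_3 = (2.61×10^-8)(25.1)/(2.011e-08) = 32.58 Ω
R_total = R_1 + R_2 + R_3 = 69.2 Ω

69.2 Ω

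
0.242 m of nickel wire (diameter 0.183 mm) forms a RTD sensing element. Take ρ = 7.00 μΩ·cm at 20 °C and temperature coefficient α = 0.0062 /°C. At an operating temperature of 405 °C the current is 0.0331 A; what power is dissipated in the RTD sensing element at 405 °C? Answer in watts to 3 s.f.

0.00239 W

ρ = 7.00 μΩ·cm = 7.00×10^-8 Ω·m
A = π(d/2)² = π(9.1500e-05 m)² = 2.630e-08 m²
R₍20₎ = ρL/A = (7.00×10^-8)(0.242)/(2.630e-08) = 0.6441 Ω
R₍405₎ = R₍20₎(1 + αΔT) = 0.6441 × (1 + 0.0062×385) = 2.181 Ω
P = I²R = (0.0331)² × 2.181 = 0.00239 W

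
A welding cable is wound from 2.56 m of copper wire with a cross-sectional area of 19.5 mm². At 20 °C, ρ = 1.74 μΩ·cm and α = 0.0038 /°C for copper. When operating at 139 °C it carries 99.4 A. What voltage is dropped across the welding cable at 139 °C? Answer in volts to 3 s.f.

ρ = 1.74 μΩ·cm = 1.74×10^-8 Ω·m
A = 19.5 mm² = 1.950e-05 m²
R₍20₎ = ρL/A = (1.74×10^-8)(2.56)/(1.950e-05) = 0.002284 Ω
R₍139₎ = R₍20₎(1 + αΔT) = 0.002284 × (1 + 0.0038×119) = 0.003317 Ω
V = IR = 99.4 × 0.003317 = 0.330 V

0.330 V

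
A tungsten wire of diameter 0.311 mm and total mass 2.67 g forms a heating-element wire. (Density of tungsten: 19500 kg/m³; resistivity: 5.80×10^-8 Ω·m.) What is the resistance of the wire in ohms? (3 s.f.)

1.38 Ω

A = π(d/2)² = π(1.5550e-04 m)² = 7.5964e-08 m²
L = m/(density·A) = 0.00267/(19500×7.5964e-08) = 1.802 m
R = ρL/A = (5.80×10^-8)(1.802)/(7.5964e-08) = 1.38 Ω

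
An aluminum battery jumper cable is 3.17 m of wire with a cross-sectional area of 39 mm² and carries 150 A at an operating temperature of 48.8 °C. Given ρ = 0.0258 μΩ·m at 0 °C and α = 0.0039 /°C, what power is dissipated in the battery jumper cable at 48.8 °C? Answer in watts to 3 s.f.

ρ = 0.0258 μΩ·m = 2.58×10^-8 Ω·m
A = 39 mm² = 3.900e-05 m²
R₍0₎ = ρL/A = (2.58×10^-8)(3.17)/(3.900e-05) = 0.002097 Ω
R₍48.8₎ = R₍0₎(1 + αΔT) = 0.002097 × (1 + 0.0039×48.8) = 0.002496 Ω
P = I²R = (150)² × 0.002496 = 56.2 W

56.2 W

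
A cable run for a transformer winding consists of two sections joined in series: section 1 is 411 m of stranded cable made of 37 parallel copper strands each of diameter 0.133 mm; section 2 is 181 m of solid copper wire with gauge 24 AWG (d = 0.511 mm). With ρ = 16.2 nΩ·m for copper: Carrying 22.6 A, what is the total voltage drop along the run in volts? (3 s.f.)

ρ = 16.2 nΩ·m = 1.62×10^-8 Ω·m
Section 1: A_strand = π(6.6500e-05)² = 1.389e-08 m²; R₁ = ρL/(N·A_s) = (1.62×10^-8)(411)/(37×1.389e-08) = 12.95 Ω
Section 2: A = π(0.511/2 mm)² = π(2.5550e-04 m)² = 2.051e-07 m²
R₂ = (1.62×10^-8)(181)/(2.051e-07) = 14.3 Ω
R = R₁ + R₂ = 27.25 Ω
V = IR = 22.6 × 27.25 = 616 V

616 V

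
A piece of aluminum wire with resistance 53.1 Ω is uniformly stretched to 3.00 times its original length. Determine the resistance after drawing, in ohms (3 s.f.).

Volume constant ⇒ A' = A/k with k = 3. R' = ρ(kL)/(A/k) = k²R.
R' = 9 × 53.1 = 478 Ω

478 Ω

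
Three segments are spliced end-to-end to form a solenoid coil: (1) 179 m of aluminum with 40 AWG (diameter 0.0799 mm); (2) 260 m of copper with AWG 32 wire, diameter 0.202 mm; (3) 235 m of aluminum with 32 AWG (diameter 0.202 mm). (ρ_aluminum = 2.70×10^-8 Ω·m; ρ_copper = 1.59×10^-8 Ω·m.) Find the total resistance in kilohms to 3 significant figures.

1.29 kΩ

Seg 1: A = π(0.0799/2 mm)² = π(3.9950e-05 m)² = 5.014e-09 m²
R_1 = (2.70×10^-8)(179)/(5.014e-09) = 963.9 Ω
Seg 2: A = π(0.202/2 mm)² = π(1.0100e-04 m)² = 3.205e-08 m²
R_2 = (1.59×10^-8)(260)/(3.205e-08) = 129 Ω
Seg 3: A = π(0.202/2 mm)² = π(1.0100e-04 m)² = 3.205e-08 m²
R_3 = (2.70×10^-8)(235)/(3.205e-08) = 198 Ω
R_total = R_1 + R_2 + R_3 = 1.29 kΩ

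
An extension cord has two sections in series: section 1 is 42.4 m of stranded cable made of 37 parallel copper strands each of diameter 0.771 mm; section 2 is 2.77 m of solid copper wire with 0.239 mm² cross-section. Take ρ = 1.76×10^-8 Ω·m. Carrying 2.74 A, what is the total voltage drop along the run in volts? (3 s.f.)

Section 1: A_strand = π(3.8550e-04)² = 4.669e-07 m²; R₁ = ρL/(N·A_s) = (1.76×10^-8)(42.4)/(37×4.669e-07) = 0.0432 Ω
Section 2: A = 0.239 mm² = 2.390e-07 m²
R₂ = (1.76×10^-8)(2.77)/(2.390e-07) = 0.204 Ω
R = R₁ + R₂ = 0.2472 Ω
V = IR = 2.74 × 0.2472 = 0.677 V

0.677 V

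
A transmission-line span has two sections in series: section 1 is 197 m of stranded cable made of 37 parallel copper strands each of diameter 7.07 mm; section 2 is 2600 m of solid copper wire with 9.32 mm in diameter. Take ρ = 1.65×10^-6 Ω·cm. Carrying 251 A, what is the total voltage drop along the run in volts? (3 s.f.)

158 V

ρ = 1.65×10^-6 Ω·cm = 1.65×10^-8 Ω·m
Section 1: A_strand = π(3.5350e-03)² = 3.926e-05 m²; R₁ = ρL/(N·A_s) = (1.65×10^-8)(197)/(37×3.926e-05) = 0.002238 Ω
Section 2: A = π(d/2)² = π(4.6600e-03 m)² = 6.822e-05 m²
R₂ = (1.65×10^-8)(2600)/(6.822e-05) = 0.6288 Ω
R = R₁ + R₂ = 0.6311 Ω
V = IR = 251 × 0.6311 = 158 V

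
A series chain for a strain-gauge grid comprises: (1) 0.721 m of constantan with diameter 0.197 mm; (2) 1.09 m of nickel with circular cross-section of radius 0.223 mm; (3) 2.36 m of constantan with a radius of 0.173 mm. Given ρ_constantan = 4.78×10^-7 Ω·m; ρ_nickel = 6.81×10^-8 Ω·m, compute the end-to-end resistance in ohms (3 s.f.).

Seg 1: A = π(d/2)² = π(9.8500e-05 m)² = 3.048e-08 m²
R_1 = (4.78×10^-7)(0.721)/(3.048e-08) = 11.31 Ω
Seg 2: A = πr² = π(2.2300e-04 m)² = 1.562e-07 m²
R_2 = (6.81×10^-8)(1.09)/(1.562e-07) = 0.4751 Ω
Seg 3: A = πr² = π(1.7300e-04 m)² = 9.402e-08 m²
R_3 = (4.78×10^-7)(2.36)/(9.402e-08) = 12 Ω
R_total = R_1 + R_2 + R_3 = 23.8 Ω

23.8 Ω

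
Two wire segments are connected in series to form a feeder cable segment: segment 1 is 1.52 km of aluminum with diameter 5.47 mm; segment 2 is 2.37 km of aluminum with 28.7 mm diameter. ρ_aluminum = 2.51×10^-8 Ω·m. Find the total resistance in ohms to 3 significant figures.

Segment 1: A = π(d/2)² = π(2.7350e-03 m)² = 2.350e-05 m²
R₁ = ρL/A = (2.51×10^-8)(1520)/(2.350e-05) = 1.624 Ω
Segment 2: A = π(d/2)² = π(1.4350e-02 m)² = 6.469e-04 m²
R₂ = (2.51×10^-8)(2370)/(6.469e-04) = 0.09195 Ω
R = R₁ + R₂ = 1.72 Ω

1.72 Ω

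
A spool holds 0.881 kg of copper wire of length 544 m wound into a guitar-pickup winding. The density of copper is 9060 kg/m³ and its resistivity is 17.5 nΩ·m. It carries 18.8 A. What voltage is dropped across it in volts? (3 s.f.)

1000 V

ρ = 17.5 nΩ·m = 1.75×10^-8 Ω·m
A = m/(density·L) = 0.881/(9060×544) = 1.7875e-07 m²
R = ρL/A = (1.75×10^-8)(544)/(1.7875e-07) = 53.26 Ω
V = IR = 18.8 × 53.26 = 1000 V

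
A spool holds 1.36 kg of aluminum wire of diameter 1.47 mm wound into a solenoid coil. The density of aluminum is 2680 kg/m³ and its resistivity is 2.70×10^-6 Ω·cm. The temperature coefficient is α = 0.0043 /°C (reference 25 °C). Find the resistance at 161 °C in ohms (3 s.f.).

ρ = 2.70×10^-6 Ω·cm = 2.70×10^-8 Ω·m
A = π(d/2)² = π(7.3500e-04 m)² = 1.6972e-06 m²
L = m/(density·A) = 1.36/(2680×1.6972e-06) = 299 m
R = ρL/A = (2.70×10^-8)(299)/(1.6972e-06) = 4.757 Ω
R(161 °C) = 4.757 × (1 + 0.0043×136) = 7.54 Ω

7.54 Ω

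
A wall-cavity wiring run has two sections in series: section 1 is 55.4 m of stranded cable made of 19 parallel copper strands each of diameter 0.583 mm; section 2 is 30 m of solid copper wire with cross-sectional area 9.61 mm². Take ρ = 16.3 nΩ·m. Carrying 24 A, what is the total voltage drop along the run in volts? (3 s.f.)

5.49 V

ρ = 16.3 nΩ·m = 1.63×10^-8 Ω·m
Section 1: A_strand = π(2.9150e-04)² = 2.669e-07 m²; R₁ = ρL/(N·A_s) = (1.63×10^-8)(55.4)/(19×2.669e-07) = 0.178 Ω
Section 2: A = 9.61 mm² = 9.610e-06 m²
R₂ = (1.63×10^-8)(30)/(9.610e-06) = 0.05088 Ω
R = R₁ + R₂ = 0.2289 Ω
V = IR = 24 × 0.2289 = 5.49 V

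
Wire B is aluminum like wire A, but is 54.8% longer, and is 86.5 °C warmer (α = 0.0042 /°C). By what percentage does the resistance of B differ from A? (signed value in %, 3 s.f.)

111%

R ∝ ρL/d² with ρ ∝ (1+αΔT), so R_B/R_A = (1 + 54.8/100) × (1 + 0.0042×86.5)
= 1.548 × 1.363 = 2.11
(R_B − R_A)/R_A = 2.11 − 1 = 111%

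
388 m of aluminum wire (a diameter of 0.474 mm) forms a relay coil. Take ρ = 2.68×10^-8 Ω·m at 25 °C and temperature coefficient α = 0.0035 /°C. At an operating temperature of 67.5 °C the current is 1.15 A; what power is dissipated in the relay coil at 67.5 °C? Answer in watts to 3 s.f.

A = π(d/2)² = π(2.3700e-04 m)² = 1.765e-07 m²
R₍25₎ = ρL/A = (2.68×10^-8)(388)/(1.765e-07) = 58.93 Ω
R₍67.5₎ = R₍25₎(1 + αΔT) = 58.93 × (1 + 0.0035×42.5) = 67.69 Ω
P = I²R = (1.15)² × 67.69 = 89.5 W

89.5 W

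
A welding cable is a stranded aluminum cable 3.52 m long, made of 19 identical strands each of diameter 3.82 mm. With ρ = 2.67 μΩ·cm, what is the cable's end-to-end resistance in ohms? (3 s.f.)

ρ = 2.67 μΩ·cm = 2.67×10^-8 Ω·m
A_strand = π(1.9100e-03 m)² = 1.146e-05 m²
R_strand = ρL/A = (2.67×10^-8)(3.52)/(1.146e-05) = 0.0082 Ω
R_total = R_strand/N = 0.0082/19 = 4.32×10^-4 Ω

4.32×10^-4 Ω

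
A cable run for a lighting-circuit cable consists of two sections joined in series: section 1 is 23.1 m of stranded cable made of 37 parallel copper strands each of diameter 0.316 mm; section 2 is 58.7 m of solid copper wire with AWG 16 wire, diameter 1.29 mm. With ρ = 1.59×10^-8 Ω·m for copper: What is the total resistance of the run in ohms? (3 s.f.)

0.841 Ω

Section 1: A_strand = π(1.5800e-04)² = 7.843e-08 m²; R₁ = ρL/(N·A_s) = (1.59×10^-8)(23.1)/(37×7.843e-08) = 0.1266 Ω
Section 2: A = π(1.29/2 mm)² = π(6.4500e-04 m)² = 1.307e-06 m²
R₂ = (1.59×10^-8)(58.7)/(1.307e-06) = 0.7141 Ω
R = R₁ + R₂ = 0.841 Ω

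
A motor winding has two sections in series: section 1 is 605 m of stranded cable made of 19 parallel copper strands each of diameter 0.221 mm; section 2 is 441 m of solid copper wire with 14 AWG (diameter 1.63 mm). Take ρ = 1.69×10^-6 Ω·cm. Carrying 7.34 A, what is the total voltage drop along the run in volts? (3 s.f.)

ρ = 1.69×10^-6 Ω·cm = 1.69×10^-8 Ω·m
Section 1: A_strand = π(1.1050e-04)² = 3.836e-08 m²; R₁ = ρL/(N·A_s) = (1.69×10^-8)(605)/(19×3.836e-08) = 14.03 Ω
Section 2: A = π(1.63/2 mm)² = π(8.1500e-04 m)² = 2.087e-06 m²
R₂ = (1.69×10^-8)(441)/(2.087e-06) = 3.572 Ω
R = R₁ + R₂ = 17.6 Ω
V = IR = 7.34 × 17.6 = 129 V

129 V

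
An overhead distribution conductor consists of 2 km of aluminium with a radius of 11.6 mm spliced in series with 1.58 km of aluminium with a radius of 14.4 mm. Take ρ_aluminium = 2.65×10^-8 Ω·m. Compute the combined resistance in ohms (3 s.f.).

Segment 1: A = πr² = π(1.1600e-02 m)² = 4.227e-04 m²
R₁ = ρL/A = (2.65×10^-8)(2000)/(4.227e-04) = 0.1254 Ω
Segment 2: A = πr² = π(1.4400e-02 m)² = 6.514e-04 m²
R₂ = (2.65×10^-8)(1580)/(6.514e-04) = 0.06427 Ω
R = R₁ + R₂ = 0.190 Ω

0.190 Ω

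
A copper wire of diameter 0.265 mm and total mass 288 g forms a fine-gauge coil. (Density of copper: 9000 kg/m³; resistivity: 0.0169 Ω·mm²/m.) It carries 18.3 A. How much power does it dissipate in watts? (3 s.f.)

ρ = 0.0169 Ω·mm²/m = 1.69×10^-8 Ω·m
A = π(d/2)² = π(1.3250e-04 m)² = 5.5155e-08 m²
L = m/(density·A) = 0.288/(9000×5.5155e-08) = 580.2 m
R = ρL/A = (1.69×10^-8)(580.2)/(5.5155e-08) = 177.8 Ω
P = I²R = (18.3)² × 177.8 = 59500 W

59500 W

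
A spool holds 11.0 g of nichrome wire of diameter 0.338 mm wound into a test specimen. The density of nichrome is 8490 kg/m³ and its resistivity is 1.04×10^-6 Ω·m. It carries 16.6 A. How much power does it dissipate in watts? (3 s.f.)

46100 W

A = π(d/2)² = π(1.6900e-04 m)² = 8.9727e-08 m²
L = m/(density·A) = 0.011/(8490×8.9727e-08) = 14.44 m
R = ρL/A = (1.04×10^-6)(14.44)/(8.9727e-08) = 167.4 Ω
P = I²R = (16.6)² × 167.4 = 46100 W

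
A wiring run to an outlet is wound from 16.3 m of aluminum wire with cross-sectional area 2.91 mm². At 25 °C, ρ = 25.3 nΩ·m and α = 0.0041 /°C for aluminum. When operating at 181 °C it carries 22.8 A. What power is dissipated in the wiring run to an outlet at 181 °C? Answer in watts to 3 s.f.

ρ = 25.3 nΩ·m = 2.53×10^-8 Ω·m
A = 2.91 mm² = 2.910e-06 m²
R₍25₎ = ρL/A = (2.53×10^-8)(16.3)/(2.910e-06) = 0.1417 Ω
R₍181₎ = R₍25₎(1 + αΔT) = 0.1417 × (1 + 0.0041×156) = 0.2324 Ω
P = I²R = (22.8)² × 0.2324 = 121 W

121 W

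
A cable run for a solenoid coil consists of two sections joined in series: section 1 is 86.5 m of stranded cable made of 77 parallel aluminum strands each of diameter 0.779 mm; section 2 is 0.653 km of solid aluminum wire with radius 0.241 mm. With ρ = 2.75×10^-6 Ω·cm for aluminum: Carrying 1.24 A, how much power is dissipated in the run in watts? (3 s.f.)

ρ = 2.75×10^-6 Ω·cm = 2.75×10^-8 Ω·m
Section 1: A_strand = π(3.8950e-04)² = 4.766e-07 m²; R₁ = ρL/(N·A_s) = (2.75×10^-8)(86.5)/(77×4.766e-07) = 0.06482 Ω
Section 2: A = πr² = π(2.4100e-04 m)² = 1.825e-07 m²
R₂ = (2.75×10^-8)(653)/(1.825e-07) = 98.42 Ω
R = R₁ + R₂ = 98.48 Ω
P = I²R = (1.24)² × 98.48 = 151 W

151 W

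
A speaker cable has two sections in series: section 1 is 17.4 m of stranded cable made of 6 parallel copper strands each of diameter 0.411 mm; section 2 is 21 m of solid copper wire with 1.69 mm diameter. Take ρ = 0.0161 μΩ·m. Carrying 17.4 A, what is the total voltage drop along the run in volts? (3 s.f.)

8.75 V

ρ = 0.0161 μΩ·m = 1.61×10^-8 Ω·m
Section 1: A_strand = π(2.0550e-04)² = 1.327e-07 m²; R₁ = ρL/(N·A_s) = (1.61×10^-8)(17.4)/(6×1.327e-07) = 0.3519 Ω
Section 2: A = π(d/2)² = π(8.4500e-04 m)² = 2.243e-06 m²
R₂ = (1.61×10^-8)(21)/(2.243e-06) = 0.1507 Ω
R = R₁ + R₂ = 0.5026 Ω
V = IR = 17.4 × 0.5026 = 8.75 V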